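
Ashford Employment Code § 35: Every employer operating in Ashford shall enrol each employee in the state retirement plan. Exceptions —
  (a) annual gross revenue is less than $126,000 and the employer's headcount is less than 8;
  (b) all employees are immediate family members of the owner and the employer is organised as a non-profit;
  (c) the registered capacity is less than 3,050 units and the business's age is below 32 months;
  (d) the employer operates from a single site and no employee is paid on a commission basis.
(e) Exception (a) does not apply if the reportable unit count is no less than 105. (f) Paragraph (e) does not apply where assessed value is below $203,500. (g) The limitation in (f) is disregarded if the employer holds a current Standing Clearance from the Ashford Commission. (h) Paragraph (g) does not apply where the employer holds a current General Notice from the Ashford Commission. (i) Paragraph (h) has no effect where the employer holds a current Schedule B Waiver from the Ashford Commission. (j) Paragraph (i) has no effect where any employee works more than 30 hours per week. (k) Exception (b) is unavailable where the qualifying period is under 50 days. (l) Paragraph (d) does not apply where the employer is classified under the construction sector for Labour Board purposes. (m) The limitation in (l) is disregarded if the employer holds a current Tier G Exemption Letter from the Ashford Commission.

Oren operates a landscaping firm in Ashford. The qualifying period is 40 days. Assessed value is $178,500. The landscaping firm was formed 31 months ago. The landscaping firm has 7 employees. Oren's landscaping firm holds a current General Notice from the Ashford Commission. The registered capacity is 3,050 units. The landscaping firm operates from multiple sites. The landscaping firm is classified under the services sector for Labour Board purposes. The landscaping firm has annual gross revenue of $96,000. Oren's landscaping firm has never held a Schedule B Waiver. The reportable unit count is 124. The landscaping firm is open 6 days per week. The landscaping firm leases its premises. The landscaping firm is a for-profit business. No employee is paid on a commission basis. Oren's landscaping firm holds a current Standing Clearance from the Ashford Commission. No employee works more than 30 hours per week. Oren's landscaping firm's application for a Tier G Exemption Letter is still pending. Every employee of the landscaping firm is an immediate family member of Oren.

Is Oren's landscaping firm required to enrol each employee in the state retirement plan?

No — exception (a) applies; Oren's landscaping firm is not required to enrol each employee in the state retirement plan.

Exception (a) is satisfied on its face — annual gross revenue is $96,000, less than the $126,000 limit; the employer's headcount is 7, less than the 8 limit. As to paragraphs (e)–(j): (e) would limit (a) — the reportable unit count is 124, meeting the 105 threshold — but (f) sets (e) aside: (f) is engaged — assessed value is $178,500, below the $203,500 limit. (g) would limit (f) — a current Standing Clearance is held — but (h) sets (g) aside: (h) operates against (g): a current General Notice is held. (i) is inapplicable (no current Schedule B Waiver is held), so (h) stands. So (a) applies.
Exception (b) fails — the employer is for-profit.
Exception (c) requires that the registered capacity is less than 3,050 units; but the registered capacity is 3,050 units, not less than 3,050 units, so (c) is unavailable.
Exception (d) requires that the employer operates from a single site; but the employer operates from multiple sites, so (d) is unavailable.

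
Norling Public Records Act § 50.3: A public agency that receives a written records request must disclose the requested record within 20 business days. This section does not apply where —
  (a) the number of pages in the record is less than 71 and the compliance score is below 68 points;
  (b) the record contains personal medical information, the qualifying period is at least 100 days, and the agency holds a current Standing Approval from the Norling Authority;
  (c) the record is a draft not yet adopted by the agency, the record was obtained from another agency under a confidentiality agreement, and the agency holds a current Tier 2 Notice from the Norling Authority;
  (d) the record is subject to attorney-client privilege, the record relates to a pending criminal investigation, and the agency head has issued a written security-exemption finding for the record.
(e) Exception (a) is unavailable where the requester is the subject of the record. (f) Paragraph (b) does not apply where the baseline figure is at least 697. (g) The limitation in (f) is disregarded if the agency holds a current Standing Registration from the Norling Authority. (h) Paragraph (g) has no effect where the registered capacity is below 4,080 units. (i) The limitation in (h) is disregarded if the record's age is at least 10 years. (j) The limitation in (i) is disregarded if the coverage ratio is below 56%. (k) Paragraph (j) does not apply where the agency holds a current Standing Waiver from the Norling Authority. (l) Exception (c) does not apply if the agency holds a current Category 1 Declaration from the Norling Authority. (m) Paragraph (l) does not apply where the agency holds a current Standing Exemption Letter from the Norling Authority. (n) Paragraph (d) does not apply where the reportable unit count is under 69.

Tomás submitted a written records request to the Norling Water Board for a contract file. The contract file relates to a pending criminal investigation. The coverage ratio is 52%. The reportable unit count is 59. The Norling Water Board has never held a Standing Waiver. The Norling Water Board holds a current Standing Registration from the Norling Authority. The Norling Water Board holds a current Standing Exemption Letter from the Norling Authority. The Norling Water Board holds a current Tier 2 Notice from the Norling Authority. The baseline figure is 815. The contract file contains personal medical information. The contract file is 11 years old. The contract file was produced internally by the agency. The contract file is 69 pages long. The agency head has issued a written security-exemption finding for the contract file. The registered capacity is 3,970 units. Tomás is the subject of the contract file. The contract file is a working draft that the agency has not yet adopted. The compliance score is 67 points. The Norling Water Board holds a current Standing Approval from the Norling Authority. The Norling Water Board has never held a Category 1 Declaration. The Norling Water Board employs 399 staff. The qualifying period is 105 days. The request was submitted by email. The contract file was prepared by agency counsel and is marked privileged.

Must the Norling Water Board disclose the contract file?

Yes — the Norling Water Board must disclose the contract file.

All of (a)'s requirements are met (the number of pages in the record is 69, less than the 71 limit; the compliance score is 67 points, below the 68 points limit). However, paragraph (e) must be considered: (e) operates against (a): Tomás is the subject of the contract file. Exception (a) does not apply.
Exception (b)'s conditions are all satisfied: the contract file contains personal medical information; the qualifying period is 105 days, meeting the 100 days threshold; a current Standing Approval is held. Turning to paragraphs (f)–(k): (f) is engaged — the baseline figure is 815, meeting the 697 threshold. (g) is engaged (a current Standing Registration is held), but is displaced by (h): (h) operates against (g): the registered capacity is 3,970 units, below the 4,080 units limit. (i) applies (the record's age is 11 years, meeting the 10 years threshold), but is itself disapplied by (j): (j) operates against (i): the coverage ratio is 52%, below the 56% limit. (k) is inapplicable (no current Standing Waiver is held), so (j) stands. Exception (b) does not apply.
Exception (c) requires that the record was obtained from another agency under a confidentiality agreement; but the contract file was produced internally, so (c) is unavailable.
All of (d)'s requirements are met (the contract file is privileged; the contract file relates to a pending investigation; a written security-exemption finding has been issued). But: (n) operates against (d): the reportable unit count is 59, under the 69 limit. (d) is therefore removed.
No exception displaces § 50.3.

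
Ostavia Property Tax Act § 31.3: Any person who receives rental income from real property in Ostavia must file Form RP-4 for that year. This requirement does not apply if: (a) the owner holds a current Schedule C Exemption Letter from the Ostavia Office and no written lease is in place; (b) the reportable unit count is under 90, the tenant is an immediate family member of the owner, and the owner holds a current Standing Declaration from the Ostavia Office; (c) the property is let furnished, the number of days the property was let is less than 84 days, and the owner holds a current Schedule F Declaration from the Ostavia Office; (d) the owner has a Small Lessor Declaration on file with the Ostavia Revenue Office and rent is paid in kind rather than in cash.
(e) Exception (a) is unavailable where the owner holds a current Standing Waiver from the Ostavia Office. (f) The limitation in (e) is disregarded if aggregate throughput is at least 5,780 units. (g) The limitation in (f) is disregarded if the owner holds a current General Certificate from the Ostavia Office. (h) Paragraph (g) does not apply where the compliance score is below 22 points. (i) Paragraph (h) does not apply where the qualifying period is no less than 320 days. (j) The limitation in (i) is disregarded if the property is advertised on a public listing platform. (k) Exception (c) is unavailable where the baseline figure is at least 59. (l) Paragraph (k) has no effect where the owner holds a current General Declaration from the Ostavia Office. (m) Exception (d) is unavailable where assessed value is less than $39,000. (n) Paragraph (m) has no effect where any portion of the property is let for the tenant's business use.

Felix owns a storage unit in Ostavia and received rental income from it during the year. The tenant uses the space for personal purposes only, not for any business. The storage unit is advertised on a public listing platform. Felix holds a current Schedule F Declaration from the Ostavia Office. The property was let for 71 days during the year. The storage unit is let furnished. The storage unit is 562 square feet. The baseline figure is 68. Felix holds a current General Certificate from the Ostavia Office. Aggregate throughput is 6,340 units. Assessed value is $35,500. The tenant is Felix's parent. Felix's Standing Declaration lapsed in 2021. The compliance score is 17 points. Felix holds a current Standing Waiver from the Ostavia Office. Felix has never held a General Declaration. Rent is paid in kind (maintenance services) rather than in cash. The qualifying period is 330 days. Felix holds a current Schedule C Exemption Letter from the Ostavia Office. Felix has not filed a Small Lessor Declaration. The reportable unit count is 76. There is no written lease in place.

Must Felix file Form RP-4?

Exception (a)'s conditions are all satisfied: a current Schedule C Exemption Letter is held; there is no written lease. Applying paragraphs (e)–(j): (e) is engaged (a current Standing Waiver is held), but is displaced by (f): (f) operates against (e): aggregate throughput is 6,340 units, meeting the 5,780 units threshold. (g) would limit (f) — a current General Certificate is held — but (h) sets (g) aside: (h) operates against (g): the compliance score is 17 points, below the 22 points limit. (i) would limit (h) — the qualifying period is 330 days, meeting the 320 days threshold — but (j) sets (i) aside: (j) operates against (i): the property is publicly advertised. (a) remains available.
Exception (b) requires that the owner holds a current Standing Declaration from the Ostavia Office; but the Standing Declaration is not current, so (b) is unavailable.
All of (c)'s requirements are met (the property is let furnished; the number of days the property was let is 71 days, less than the 84 days limit; a current Schedule F Declaration is held). But: (k) is engaged — the baseline figure is 68, meeting the 59 threshold. (l) does not operate here (no current General Declaration is held), so (k) stands. (c) is therefore removed.
Exception (d) does not apply: no Small Lessor Declaration is on file.

No — exception (a) applies; Felix is not required to file Form RP-4.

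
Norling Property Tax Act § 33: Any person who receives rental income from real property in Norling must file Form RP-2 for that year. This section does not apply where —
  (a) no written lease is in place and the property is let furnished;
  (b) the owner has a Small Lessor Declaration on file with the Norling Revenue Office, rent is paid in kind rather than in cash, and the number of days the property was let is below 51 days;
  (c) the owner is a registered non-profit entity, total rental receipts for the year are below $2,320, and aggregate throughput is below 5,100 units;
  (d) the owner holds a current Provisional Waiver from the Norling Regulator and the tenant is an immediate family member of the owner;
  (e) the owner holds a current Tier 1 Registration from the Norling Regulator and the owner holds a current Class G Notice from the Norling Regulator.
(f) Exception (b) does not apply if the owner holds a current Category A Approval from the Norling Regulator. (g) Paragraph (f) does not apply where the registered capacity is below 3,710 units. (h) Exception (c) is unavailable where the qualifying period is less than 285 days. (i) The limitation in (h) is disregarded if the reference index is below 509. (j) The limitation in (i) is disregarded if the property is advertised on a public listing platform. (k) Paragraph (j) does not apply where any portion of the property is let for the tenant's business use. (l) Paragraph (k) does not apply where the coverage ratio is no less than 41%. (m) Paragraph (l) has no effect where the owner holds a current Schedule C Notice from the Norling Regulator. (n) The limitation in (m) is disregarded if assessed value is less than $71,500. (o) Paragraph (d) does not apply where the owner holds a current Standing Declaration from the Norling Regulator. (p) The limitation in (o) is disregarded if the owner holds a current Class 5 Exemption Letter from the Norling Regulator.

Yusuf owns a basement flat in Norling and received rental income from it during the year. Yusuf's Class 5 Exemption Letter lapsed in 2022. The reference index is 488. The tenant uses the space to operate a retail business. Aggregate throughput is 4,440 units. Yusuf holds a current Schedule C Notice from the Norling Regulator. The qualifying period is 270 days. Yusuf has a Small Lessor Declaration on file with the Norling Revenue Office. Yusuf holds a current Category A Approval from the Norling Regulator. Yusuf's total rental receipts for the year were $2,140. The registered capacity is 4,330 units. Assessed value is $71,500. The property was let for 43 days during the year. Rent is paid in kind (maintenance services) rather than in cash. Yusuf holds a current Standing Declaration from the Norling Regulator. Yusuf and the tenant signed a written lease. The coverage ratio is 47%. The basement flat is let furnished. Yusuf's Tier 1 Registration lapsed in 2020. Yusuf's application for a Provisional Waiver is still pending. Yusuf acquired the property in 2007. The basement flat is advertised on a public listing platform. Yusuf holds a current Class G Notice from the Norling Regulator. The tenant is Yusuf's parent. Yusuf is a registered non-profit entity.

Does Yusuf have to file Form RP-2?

Exception (a) requires that no written lease is in place; but a written lease is in place, so (a) is unavailable.
Exception (b): a Small Lessor Declaration is on file; rent is paid in kind; the number of days the property was let is 43 days, below the 51 days limit — every condition holds. However, paragraphs (f)–(g) must be considered: (f) operates against (b): a current Category A Approval is held. (g) is not engaged (the registered capacity is 4,330 units, not below 3,710 units), so (f) stands. So (b) is unavailable.
All of (c)'s requirements are met (Yusuf is a registered non-profit; total rental receipts for the year are $2,140, below the $2,320 limit; aggregate throughput is 4,440 units, below the 5,100 units limit). Under paragraphs (h)–(n): (h) applies (the qualifying period is 270 days, less than the 285 days limit), but is set aside by (i): (i) is triggered — the reference index is 488, below the 509 limit. (j) would limit (i) — the property is publicly advertised — but (k) sets (j) aside: (k) operates against (j): the space is let for business use. (l) would limit (k) — the coverage ratio is 47%, meeting the 41% threshold — but (m) sets (l) aside: (m) operates against (l): a current Schedule C Notice is held. (n), which would lift (m), is not engaged — assessed value is $71,500, not less than $71,500. So (c) applies.
Exception (d) requires that the owner holds a current Provisional Waiver from the Norling Regulator; but there is no Provisional Waiver in force, so (d) is unavailable.
Exception (e) requires that the owner holds a current Tier 1 Registration from the Norling Regulator; but there is no Tier 1 Registration in force, so (e) is unavailable.

No — exception (c) applies; Yusuf is not required to file Form RP-2.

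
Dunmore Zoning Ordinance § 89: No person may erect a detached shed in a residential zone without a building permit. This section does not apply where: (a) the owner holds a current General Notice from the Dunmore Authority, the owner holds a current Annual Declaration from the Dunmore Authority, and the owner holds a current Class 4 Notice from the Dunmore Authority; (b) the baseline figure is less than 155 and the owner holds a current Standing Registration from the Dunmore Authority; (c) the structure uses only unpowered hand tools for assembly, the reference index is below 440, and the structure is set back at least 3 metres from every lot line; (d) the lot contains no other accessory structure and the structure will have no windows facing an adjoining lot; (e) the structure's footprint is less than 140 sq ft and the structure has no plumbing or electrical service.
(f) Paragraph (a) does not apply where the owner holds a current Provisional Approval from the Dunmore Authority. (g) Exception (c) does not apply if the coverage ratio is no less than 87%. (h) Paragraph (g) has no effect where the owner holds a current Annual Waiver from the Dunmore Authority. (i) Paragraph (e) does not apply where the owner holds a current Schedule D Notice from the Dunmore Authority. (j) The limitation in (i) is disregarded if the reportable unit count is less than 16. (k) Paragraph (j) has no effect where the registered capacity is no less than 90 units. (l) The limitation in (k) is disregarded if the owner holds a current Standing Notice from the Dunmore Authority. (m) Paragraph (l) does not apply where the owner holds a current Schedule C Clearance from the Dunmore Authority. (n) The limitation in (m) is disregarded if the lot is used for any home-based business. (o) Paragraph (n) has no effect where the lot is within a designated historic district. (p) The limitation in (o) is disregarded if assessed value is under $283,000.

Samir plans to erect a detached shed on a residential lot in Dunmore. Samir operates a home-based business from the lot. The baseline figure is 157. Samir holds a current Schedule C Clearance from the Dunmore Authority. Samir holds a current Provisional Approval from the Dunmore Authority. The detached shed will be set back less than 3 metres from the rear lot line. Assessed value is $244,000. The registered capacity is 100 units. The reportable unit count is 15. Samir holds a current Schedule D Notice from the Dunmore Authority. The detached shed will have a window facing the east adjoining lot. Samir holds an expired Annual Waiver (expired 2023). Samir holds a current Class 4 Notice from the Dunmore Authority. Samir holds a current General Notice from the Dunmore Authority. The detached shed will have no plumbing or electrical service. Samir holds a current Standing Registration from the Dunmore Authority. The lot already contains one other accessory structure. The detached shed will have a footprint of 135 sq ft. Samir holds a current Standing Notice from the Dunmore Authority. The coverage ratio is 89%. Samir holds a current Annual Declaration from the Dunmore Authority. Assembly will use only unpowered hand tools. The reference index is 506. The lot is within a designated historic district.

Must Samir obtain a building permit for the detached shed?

Exception (a)'s conditions are all satisfied: a current General Notice is held; a current Annual Declaration is held; a current Class 4 Notice is held. Turning to paragraph (f): (f) is engaged — a current Provisional Approval is held. (a) is therefore removed.
Exception (b) does not apply: the baseline figure is 157, not less than 155.
Exception (c) requires that the reference index is below 440; but the reference index is 506, not below 440, so (c) is unavailable.
Exception (d) fails — the lot already has another accessory structure.
Exception (e): the structure's footprint is 135 sq ft, less than the 140 sq ft limit; there is no plumbing or electrical service — every condition holds. Considering the limiting provisions: (i) would limit (e) — a current Schedule D Notice is held — but (j) sets (i) aside: (j) operates against (i): the reportable unit count is 15, less than the 16 limit. (k) would limit (j) — the registered capacity is 100 units, meeting the 90 units threshold — but (l) sets (k) aside: (l) applies — a current Standing Notice is held. (m) would limit (l) — a current Schedule C Clearance is held — but (n) sets (m) aside: (n) operates — a home-based business operates on the lot. (o) is engaged (the lot is in a historic district), but yields to (p): (p) is triggered — assessed value is $244,000, under the $283,000 limit. Exception (e) stands.

No — exception (e) applies; Samir does not need a building permit.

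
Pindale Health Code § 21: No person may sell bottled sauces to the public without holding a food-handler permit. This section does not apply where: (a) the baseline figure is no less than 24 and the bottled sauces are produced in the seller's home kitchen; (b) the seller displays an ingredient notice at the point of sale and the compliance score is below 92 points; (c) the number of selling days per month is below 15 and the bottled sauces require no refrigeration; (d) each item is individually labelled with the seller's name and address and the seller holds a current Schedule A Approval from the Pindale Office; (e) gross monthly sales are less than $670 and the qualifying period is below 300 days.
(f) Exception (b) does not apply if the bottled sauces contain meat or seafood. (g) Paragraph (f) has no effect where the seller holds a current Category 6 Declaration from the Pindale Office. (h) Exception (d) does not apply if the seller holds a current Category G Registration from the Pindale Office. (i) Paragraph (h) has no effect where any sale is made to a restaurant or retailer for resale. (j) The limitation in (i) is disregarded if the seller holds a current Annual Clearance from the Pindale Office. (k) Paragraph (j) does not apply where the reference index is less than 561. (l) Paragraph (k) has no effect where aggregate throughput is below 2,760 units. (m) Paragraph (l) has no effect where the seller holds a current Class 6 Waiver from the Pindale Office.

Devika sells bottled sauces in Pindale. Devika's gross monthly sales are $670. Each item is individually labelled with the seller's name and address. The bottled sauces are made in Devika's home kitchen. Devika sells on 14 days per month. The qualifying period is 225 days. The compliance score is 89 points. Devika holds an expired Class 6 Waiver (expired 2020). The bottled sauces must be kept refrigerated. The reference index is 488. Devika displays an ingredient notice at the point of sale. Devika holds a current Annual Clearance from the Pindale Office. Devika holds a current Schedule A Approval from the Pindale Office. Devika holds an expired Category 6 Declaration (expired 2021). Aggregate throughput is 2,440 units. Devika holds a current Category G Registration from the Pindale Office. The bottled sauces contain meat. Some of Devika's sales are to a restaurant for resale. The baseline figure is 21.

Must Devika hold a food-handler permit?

Yes — Devika must hold a food-handler permit.

Exception (a) does not apply: the baseline figure is 21, short of 24.
Exception (b) is satisfied on its face — an ingredient notice is displayed; the compliance score is 89 points, below the 92 points limit. But: (f) is triggered — the bottled sauces contain meat. (g) does not operate here (no current Category 6 Declaration is held), so (f) stands. (b) is therefore removed.
Exception (c) fails — the bottled sauces require refrigeration.
Exception (d)'s conditions are all satisfied: items are individually labelled; a current Schedule A Approval is held. But: (h) applies — a current Category G Registration is held. (i) operates (some sales are to a restaurant for resale), but is displaced by (j): (j) operates — a current Annual Clearance is held. (k) is triggered (the reference index is 488, less than the 561 limit), but is displaced by (l): (l) operates against (k): aggregate throughput is 2,440 units, below the 2,760 units limit. (m) is inapplicable (there is no Class 6 Waiver in force), so (l) stands. (d) is therefore removed.
Exception (e) fails — gross monthly sales are $670, not less than $670.
No exception applies. The general rule governs.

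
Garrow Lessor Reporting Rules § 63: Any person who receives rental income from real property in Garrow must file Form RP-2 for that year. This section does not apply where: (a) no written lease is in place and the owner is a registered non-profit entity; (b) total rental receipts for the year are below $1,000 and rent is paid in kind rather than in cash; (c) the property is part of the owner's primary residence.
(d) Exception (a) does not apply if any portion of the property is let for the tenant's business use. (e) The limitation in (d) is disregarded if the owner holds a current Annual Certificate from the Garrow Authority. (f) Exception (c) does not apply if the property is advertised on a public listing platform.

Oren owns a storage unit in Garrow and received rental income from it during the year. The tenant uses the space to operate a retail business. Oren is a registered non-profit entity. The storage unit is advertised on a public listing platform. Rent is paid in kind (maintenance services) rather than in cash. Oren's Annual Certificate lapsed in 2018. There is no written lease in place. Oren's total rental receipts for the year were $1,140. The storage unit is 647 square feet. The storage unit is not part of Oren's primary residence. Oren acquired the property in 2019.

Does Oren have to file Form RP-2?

Yes — Oren must file Form RP-2.

All of (a)'s requirements are met (there is no written lease; Oren is a registered non-profit). Turning to paragraphs (d)–(e): (d) operates — the space is let for business use. (e) is not triggered (the Annual Certificate is not current), so (d) stands. (a) is therefore removed.
Exception (b) fails — total rental receipts for the year are $1,140, not below $1,000.
Exception (c) requires that the property is part of the owner's primary residence; but the storage unit is not part of the primary residence, so (c) is unavailable.
Every exception is unavailable, so the rule governs.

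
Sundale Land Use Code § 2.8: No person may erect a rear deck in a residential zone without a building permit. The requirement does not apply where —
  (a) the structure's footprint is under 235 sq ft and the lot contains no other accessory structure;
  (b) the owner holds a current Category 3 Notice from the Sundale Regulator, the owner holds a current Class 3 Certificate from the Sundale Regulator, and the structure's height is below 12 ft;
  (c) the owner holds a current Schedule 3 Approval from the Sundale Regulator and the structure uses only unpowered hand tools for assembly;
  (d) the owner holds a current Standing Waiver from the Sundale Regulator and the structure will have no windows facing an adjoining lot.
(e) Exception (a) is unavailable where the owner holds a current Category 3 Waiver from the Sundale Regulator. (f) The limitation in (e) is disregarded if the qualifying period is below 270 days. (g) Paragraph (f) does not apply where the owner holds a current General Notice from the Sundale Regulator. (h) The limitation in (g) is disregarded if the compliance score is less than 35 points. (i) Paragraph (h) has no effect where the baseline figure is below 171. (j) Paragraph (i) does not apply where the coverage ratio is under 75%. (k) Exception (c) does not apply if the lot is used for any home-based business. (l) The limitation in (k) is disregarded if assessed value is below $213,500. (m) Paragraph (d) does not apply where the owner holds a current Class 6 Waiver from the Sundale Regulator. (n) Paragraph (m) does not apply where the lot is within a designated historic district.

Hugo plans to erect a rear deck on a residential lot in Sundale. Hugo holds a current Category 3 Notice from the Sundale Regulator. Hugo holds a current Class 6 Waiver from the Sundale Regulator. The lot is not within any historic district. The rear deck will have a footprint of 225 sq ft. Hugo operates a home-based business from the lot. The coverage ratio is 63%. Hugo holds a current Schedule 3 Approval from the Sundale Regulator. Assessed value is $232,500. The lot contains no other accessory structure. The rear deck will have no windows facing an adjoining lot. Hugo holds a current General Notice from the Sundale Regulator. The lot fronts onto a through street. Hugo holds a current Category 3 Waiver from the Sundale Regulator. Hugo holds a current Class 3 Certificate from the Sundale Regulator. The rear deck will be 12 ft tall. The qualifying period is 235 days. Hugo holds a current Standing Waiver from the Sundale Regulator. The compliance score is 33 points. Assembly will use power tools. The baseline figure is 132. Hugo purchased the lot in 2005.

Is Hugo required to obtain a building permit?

All of (a)'s requirements are met (the structure's footprint is 225 sq ft, under the 235 sq ft limit; the lot has no other accessory structure). As to paragraphs (e)–(j): (e) would limit (a) — a current Category 3 Waiver is held — but (f) sets (e) aside: (f) operates against (e): the qualifying period is 235 days, below the 270 days limit. (g) would limit (f) — a current General Notice is held — but (h) sets (g) aside: (h) operates against (g): the compliance score is 33 points, less than the 35 points limit. (i) applies (the baseline figure is 132, below the 171 limit), but is itself disapplied by (j): (j) operates against (i): the coverage ratio is 63%, under the 75% limit. (a) remains available.
Exception (b) fails — the structure's height is 12 ft, not below 12 ft.
Exception (c) does not apply: assembly uses power tools.
All of (d)'s requirements are met (a current Standing Waiver is held; no windows face an adjoining lot). However, paragraphs (m)–(n) must be considered: (m) is triggered — a current Class 6 Waiver is held. (n) is inapplicable (the lot is not in a historic district), so (m) stands. So (d) is unavailable.

No — exception (a) applies; Hugo does not need a building permit.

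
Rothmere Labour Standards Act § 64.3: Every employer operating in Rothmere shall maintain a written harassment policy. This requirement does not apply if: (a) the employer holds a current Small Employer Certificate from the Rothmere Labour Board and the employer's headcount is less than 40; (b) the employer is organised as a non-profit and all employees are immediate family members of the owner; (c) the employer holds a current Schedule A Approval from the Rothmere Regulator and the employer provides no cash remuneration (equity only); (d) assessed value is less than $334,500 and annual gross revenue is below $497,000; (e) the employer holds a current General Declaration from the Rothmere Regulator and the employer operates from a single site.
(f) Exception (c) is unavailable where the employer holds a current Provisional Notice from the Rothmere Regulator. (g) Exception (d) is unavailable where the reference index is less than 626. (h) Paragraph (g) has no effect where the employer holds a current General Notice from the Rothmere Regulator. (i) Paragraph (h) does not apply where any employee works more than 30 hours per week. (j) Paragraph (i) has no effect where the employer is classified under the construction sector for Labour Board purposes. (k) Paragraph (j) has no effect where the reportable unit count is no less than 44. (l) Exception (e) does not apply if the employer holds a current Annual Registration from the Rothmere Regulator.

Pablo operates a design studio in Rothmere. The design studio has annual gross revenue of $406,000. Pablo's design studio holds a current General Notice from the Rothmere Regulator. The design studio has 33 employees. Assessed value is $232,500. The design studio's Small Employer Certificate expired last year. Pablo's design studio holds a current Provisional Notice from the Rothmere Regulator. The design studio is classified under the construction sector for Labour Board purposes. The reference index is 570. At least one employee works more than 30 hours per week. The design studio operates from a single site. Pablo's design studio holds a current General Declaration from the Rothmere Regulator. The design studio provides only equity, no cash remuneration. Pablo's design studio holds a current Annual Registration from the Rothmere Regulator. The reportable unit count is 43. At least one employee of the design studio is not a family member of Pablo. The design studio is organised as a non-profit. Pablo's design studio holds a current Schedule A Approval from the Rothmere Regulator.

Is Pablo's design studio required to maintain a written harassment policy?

Exception (a) does not apply: the Small Employer Certificate has expired.
Exception (b) fails — at least one employee is not a family member.
Exception (c) is satisfied on its face — a current Schedule A Approval is held; remuneration is equity-only. Turning to paragraph (f): (f) operates against (c): a current Provisional Notice is held. (c) is therefore removed.
Exception (d) is satisfied on its face — assessed value is $232,500, less than the $334,500 limit; annual gross revenue is $406,000, below the $497,000 limit. Considering the limiting provisions: (g) would limit (d) — the reference index is 570, less than the 626 limit — but (h) sets (g) aside: (h) operates against (g): a current General Notice is held. (i) would limit (h) — at least one employee exceeds 30 hours/week — but (j) sets (i) aside: (j) operates — the design studio is classified under the construction sector. (k) is not engaged (the reportable unit count is 43, short of 44), so (j) stands. (d) remains available.
All of (e)'s requirements are met (a current General Declaration is held; the employer operates from a single site). Turning to paragraph (l): (l) applies — a current Annual Registration is held. (e) is therefore removed.

No — exception (d) applies; Pablo's design studio is not required to maintain a written harassment policy.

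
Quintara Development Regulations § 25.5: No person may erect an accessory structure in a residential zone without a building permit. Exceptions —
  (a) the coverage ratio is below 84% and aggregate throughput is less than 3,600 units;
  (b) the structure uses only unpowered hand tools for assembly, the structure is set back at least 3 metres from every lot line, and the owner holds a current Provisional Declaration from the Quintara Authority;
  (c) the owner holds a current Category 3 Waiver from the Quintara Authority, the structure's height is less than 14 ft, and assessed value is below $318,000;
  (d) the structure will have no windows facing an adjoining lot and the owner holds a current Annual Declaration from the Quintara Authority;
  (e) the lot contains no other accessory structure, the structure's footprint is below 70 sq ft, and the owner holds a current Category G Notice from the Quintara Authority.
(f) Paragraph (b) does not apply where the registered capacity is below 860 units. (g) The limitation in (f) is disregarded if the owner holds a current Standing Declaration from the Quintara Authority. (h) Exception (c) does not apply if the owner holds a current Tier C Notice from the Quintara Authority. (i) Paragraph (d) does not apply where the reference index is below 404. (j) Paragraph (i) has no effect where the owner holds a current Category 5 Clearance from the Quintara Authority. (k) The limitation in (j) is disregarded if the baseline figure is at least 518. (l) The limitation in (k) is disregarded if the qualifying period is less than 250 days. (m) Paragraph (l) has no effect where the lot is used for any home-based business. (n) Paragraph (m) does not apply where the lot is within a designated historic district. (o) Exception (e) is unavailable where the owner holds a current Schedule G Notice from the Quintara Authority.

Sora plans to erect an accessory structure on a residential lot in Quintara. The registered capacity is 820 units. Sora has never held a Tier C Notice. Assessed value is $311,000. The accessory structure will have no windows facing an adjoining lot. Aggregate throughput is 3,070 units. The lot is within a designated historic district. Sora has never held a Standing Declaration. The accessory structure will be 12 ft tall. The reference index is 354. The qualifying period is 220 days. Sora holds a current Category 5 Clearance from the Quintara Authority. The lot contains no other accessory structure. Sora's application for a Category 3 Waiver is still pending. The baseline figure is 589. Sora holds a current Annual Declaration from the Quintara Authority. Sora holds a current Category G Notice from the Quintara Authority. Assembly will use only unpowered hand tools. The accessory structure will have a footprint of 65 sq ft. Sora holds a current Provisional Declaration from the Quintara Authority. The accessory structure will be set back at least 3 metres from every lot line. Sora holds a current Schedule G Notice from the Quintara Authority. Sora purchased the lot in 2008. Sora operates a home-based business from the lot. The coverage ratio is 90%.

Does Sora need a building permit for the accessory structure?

No — exception (d) applies; Sora does not need a building permit.

Exception (a) does not apply: the coverage ratio is 90%, not below 84%.
Exception (b): assembly uses only hand tools; the setback is at least 3 m on every side; a current Provisional Declaration is held — every condition holds. But: (f) operates — the registered capacity is 820 units, below the 860 units limit. (g) is inapplicable (no current Standing Declaration is held), so (f) stands. (b) is therefore removed.
Exception (c) does not apply: there is no Category 3 Waiver in force.
Exception (d): no windows face an adjoining lot; a current Annual Declaration is held — every condition holds. Under paragraphs (i)–(n): (i) operates (the reference index is 354, below the 404 limit), but is itself disapplied by (j): (j) applies — a current Category 5 Clearance is held. (k) is triggered (the baseline figure is 589, meeting the 518 threshold), but is set aside by (l): (l) operates against (k): the qualifying period is 220 days, less than the 250 days limit. (m) would limit (l) — a home-based business operates on the lot — but (n) sets (m) aside: (n) operates against (m): the lot is in a historic district. Exception (d) stands.
Exception (e)'s conditions are all satisfied: the lot has no other accessory structure; the structure's footprint is 65 sq ft, below the 70 sq ft limit; a current Category G Notice is held. But applying paragraph (o): (o) operates against (e): a current Schedule G Notice is held. So (e) is unavailable.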